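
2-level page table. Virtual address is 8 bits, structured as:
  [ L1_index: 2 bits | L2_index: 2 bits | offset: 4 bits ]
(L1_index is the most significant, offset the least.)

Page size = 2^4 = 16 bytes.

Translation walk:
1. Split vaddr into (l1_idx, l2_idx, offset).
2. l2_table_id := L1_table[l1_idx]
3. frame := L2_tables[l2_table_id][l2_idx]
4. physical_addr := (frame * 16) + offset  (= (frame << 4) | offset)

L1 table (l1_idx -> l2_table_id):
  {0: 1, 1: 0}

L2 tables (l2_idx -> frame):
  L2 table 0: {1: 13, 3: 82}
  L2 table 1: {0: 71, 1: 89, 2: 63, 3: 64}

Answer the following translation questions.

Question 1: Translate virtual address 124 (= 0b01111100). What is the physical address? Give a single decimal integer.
Answer: 1324

Derivation:
vaddr = 124 = 0b01111100
Split: l1_idx=1, l2_idx=3, offset=12
L1[1] = 0
L2[0][3] = 82
paddr = 82 * 16 + 12 = 1324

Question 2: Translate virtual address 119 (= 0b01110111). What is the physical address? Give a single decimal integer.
vaddr = 119 = 0b01110111
Split: l1_idx=1, l2_idx=3, offset=7
L1[1] = 0
L2[0][3] = 82
paddr = 82 * 16 + 7 = 1319

Answer: 1319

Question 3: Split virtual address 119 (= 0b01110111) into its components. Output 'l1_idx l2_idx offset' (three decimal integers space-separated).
vaddr = 119 = 0b01110111
  top 2 bits -> l1_idx = 1
  next 2 bits -> l2_idx = 3
  bottom 4 bits -> offset = 7

Answer: 1 3 7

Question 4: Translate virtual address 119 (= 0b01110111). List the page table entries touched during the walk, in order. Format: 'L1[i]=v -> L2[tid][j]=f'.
Answer: L1[1]=0 -> L2[0][3]=82

Derivation:
vaddr = 119 = 0b01110111
Split: l1_idx=1, l2_idx=3, offset=7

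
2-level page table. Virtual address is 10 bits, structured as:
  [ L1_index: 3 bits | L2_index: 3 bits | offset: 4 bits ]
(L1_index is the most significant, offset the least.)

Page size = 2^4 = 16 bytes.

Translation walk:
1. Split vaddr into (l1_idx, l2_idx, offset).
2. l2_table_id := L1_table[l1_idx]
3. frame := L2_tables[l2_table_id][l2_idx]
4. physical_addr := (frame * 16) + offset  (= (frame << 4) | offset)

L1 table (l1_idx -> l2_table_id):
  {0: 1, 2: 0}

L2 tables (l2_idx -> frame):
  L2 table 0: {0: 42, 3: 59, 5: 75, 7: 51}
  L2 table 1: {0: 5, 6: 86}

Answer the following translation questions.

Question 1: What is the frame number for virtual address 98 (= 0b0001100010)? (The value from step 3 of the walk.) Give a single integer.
vaddr = 98: l1_idx=0, l2_idx=6
L1[0] = 1; L2[1][6] = 86

Answer: 86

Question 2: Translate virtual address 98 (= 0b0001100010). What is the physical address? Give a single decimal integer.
vaddr = 98 = 0b0001100010
Split: l1_idx=0, l2_idx=6, offset=2
L1[0] = 1
L2[1][6] = 86
paddr = 86 * 16 + 2 = 1378

Answer: 1378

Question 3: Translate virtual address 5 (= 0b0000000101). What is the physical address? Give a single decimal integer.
Answer: 85

Derivation:
vaddr = 5 = 0b0000000101
Split: l1_idx=0, l2_idx=0, offset=5
L1[0] = 1
L2[1][0] = 5
paddr = 5 * 16 + 5 = 85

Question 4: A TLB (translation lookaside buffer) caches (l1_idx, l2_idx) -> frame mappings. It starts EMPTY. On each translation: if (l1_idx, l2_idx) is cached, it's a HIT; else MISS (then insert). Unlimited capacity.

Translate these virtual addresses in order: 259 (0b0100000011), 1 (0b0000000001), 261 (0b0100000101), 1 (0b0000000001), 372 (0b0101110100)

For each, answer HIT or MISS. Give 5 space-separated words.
Answer: MISS MISS HIT HIT MISS

Derivation:
vaddr=259: (2,0) not in TLB -> MISS, insert
vaddr=1: (0,0) not in TLB -> MISS, insert
vaddr=261: (2,0) in TLB -> HIT
vaddr=1: (0,0) in TLB -> HIT
vaddr=372: (2,7) not in TLB -> MISS, insert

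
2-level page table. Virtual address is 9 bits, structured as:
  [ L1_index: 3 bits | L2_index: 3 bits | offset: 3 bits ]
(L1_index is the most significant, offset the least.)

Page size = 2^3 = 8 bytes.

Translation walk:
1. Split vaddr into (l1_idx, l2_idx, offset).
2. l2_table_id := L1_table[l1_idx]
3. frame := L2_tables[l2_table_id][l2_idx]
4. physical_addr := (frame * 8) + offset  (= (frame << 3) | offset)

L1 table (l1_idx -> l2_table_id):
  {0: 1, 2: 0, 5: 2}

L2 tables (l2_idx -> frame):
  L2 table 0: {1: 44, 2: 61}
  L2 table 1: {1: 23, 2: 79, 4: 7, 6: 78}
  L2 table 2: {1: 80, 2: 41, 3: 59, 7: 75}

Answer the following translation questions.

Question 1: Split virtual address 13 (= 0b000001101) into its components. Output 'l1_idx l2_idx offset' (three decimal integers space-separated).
Answer: 0 1 5

Derivation:
vaddr = 13 = 0b000001101
  top 3 bits -> l1_idx = 0
  next 3 bits -> l2_idx = 1
  bottom 3 bits -> offset = 5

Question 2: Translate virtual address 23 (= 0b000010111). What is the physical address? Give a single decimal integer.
Answer: 639

Derivation:
vaddr = 23 = 0b000010111
Split: l1_idx=0, l2_idx=2, offset=7
L1[0] = 1
L2[1][2] = 79
paddr = 79 * 8 + 7 = 639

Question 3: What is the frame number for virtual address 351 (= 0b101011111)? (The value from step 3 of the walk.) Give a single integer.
Answer: 59

Derivation:
vaddr = 351: l1_idx=5, l2_idx=3
L1[5] = 2; L2[2][3] = 59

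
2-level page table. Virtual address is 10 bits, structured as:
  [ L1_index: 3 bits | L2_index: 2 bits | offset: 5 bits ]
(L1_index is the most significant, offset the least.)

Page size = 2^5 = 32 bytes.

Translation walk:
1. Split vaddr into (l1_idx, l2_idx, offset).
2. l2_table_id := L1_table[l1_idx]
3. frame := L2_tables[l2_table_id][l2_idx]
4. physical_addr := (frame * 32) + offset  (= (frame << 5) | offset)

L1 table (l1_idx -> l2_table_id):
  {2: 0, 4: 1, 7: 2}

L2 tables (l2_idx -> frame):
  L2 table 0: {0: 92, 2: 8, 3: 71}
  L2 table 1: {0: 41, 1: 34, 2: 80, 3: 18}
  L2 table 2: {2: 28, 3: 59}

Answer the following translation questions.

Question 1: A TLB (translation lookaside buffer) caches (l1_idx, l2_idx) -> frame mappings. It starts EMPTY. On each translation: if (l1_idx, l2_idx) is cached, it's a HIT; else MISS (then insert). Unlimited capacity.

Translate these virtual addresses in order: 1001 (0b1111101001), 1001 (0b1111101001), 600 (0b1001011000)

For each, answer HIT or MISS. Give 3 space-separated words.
vaddr=1001: (7,3) not in TLB -> MISS, insert
vaddr=1001: (7,3) in TLB -> HIT
vaddr=600: (4,2) not in TLB -> MISS, insert

Answer: MISS HIT MISS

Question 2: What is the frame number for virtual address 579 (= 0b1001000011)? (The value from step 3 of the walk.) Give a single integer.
vaddr = 579: l1_idx=4, l2_idx=2
L1[4] = 1; L2[1][2] = 80

Answer: 80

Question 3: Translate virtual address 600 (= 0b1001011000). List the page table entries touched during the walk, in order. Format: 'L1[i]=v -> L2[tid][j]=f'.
Answer: L1[4]=1 -> L2[1][2]=80

Derivation:
vaddr = 600 = 0b1001011000
Split: l1_idx=4, l2_idx=2, offset=24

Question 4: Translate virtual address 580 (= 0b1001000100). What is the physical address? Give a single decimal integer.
vaddr = 580 = 0b1001000100
Split: l1_idx=4, l2_idx=2, offset=4
L1[4] = 1
L2[1][2] = 80
paddr = 80 * 32 + 4 = 2564

Answer: 2564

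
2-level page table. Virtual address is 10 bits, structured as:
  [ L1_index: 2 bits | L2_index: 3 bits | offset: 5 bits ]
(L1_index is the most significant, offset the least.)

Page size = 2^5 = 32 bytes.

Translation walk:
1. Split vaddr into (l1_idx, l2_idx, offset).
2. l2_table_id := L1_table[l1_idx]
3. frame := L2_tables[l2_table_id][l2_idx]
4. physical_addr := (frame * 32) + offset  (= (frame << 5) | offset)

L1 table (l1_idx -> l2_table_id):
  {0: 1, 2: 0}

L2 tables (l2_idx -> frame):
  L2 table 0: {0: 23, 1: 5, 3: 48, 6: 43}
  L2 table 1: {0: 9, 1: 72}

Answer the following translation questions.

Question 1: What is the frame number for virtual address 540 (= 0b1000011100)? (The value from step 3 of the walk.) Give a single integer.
vaddr = 540: l1_idx=2, l2_idx=0
L1[2] = 0; L2[0][0] = 23

Answer: 23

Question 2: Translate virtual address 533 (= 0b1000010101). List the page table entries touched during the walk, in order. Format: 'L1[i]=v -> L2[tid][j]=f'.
vaddr = 533 = 0b1000010101
Split: l1_idx=2, l2_idx=0, offset=21

Answer: L1[2]=0 -> L2[0][0]=23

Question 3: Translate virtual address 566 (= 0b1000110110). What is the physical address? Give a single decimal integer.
Answer: 182

Derivation:
vaddr = 566 = 0b1000110110
Split: l1_idx=2, l2_idx=1, offset=22
L1[2] = 0
L2[0][1] = 5
paddr = 5 * 32 + 22 = 182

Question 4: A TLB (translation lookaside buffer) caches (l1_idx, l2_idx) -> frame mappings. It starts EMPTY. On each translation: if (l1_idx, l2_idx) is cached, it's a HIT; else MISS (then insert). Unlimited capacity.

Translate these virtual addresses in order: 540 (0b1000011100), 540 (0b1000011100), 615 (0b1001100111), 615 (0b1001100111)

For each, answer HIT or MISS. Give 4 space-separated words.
vaddr=540: (2,0) not in TLB -> MISS, insert
vaddr=540: (2,0) in TLB -> HIT
vaddr=615: (2,3) not in TLB -> MISS, insert
vaddr=615: (2,3) in TLB -> HIT

Answer: MISS HIT MISS HIT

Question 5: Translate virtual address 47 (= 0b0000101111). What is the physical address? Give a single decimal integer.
Answer: 2319

Derivation:
vaddr = 47 = 0b0000101111
Split: l1_idx=0, l2_idx=1, offset=15
L1[0] = 1
L2[1][1] = 72
paddr = 72 * 32 + 15 = 2319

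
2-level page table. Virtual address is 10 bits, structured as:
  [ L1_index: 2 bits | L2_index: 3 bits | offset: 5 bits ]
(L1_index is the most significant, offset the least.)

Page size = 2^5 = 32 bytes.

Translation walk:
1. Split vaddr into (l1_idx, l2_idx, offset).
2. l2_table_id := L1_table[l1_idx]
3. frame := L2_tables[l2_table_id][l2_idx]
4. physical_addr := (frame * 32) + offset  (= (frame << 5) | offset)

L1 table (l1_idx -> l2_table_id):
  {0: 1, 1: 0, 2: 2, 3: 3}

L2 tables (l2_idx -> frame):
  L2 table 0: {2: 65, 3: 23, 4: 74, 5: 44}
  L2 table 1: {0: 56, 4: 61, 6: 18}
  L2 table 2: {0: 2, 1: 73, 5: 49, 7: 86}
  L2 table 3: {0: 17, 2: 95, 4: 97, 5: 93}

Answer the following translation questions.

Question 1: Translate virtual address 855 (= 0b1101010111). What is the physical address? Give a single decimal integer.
vaddr = 855 = 0b1101010111
Split: l1_idx=3, l2_idx=2, offset=23
L1[3] = 3
L2[3][2] = 95
paddr = 95 * 32 + 23 = 3063

Answer: 3063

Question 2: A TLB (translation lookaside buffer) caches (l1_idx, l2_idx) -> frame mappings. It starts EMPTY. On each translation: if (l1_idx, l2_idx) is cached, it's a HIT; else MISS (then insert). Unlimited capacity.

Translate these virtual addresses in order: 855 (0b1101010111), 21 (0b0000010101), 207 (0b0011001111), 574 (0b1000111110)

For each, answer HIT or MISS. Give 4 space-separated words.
vaddr=855: (3,2) not in TLB -> MISS, insert
vaddr=21: (0,0) not in TLB -> MISS, insert
vaddr=207: (0,6) not in TLB -> MISS, insert
vaddr=574: (2,1) not in TLB -> MISS, insert

Answer: MISS MISS MISS MISS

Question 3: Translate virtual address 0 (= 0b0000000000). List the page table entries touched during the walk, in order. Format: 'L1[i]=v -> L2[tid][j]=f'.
Answer: L1[0]=1 -> L2[1][0]=56

Derivation:
vaddr = 0 = 0b0000000000
Split: l1_idx=0, l2_idx=0, offset=0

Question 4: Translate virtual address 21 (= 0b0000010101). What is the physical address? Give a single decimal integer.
Answer: 1813

Derivation:
vaddr = 21 = 0b0000010101
Split: l1_idx=0, l2_idx=0, offset=21
L1[0] = 1
L2[1][0] = 56
paddr = 56 * 32 + 21 = 1813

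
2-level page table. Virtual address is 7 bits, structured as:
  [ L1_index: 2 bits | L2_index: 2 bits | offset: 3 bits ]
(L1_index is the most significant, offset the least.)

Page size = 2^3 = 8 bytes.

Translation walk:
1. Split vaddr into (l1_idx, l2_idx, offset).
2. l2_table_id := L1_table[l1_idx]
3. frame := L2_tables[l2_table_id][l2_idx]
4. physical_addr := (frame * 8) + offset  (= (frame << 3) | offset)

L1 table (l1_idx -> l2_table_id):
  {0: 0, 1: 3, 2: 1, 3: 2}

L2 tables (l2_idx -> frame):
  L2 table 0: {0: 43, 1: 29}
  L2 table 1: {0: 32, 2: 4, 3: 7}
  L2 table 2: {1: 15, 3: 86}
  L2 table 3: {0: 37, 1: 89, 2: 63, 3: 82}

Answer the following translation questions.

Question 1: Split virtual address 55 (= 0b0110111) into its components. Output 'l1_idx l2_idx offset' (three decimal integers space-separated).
Answer: 1 2 7

Derivation:
vaddr = 55 = 0b0110111
  top 2 bits -> l1_idx = 1
  next 2 bits -> l2_idx = 2
  bottom 3 bits -> offset = 7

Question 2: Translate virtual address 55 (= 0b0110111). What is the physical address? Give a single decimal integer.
vaddr = 55 = 0b0110111
Split: l1_idx=1, l2_idx=2, offset=7
L1[1] = 3
L2[3][2] = 63
paddr = 63 * 8 + 7 = 511

Answer: 511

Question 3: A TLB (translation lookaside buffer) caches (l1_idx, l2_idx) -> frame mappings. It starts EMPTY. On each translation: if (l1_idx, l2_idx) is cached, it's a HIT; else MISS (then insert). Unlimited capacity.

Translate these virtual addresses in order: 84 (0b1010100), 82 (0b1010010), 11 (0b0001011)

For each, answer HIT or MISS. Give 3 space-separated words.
Answer: MISS HIT MISS

Derivation:
vaddr=84: (2,2) not in TLB -> MISS, insert
vaddr=82: (2,2) in TLB -> HIT
vaddr=11: (0,1) not in TLB -> MISS, insert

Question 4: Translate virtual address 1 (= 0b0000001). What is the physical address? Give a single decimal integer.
Answer: 345

Derivation:
vaddr = 1 = 0b0000001
Split: l1_idx=0, l2_idx=0, offset=1
L1[0] = 0
L2[0][0] = 43
paddr = 43 * 8 + 1 = 345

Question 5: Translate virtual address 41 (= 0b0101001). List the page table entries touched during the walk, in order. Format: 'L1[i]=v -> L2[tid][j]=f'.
Answer: L1[1]=3 -> L2[3][1]=89

Derivation:
vaddr = 41 = 0b0101001
Split: l1_idx=1, l2_idx=1, offset=1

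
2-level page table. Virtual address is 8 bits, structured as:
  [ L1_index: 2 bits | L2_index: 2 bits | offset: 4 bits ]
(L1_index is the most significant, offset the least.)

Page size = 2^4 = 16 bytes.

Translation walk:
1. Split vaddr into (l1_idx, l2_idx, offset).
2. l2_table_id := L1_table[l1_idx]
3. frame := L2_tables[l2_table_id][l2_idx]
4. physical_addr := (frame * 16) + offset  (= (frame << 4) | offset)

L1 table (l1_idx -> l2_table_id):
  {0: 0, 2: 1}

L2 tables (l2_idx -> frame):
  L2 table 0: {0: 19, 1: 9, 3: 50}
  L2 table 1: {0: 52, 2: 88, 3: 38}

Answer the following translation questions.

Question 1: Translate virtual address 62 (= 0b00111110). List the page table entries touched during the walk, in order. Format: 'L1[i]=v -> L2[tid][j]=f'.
vaddr = 62 = 0b00111110
Split: l1_idx=0, l2_idx=3, offset=14

Answer: L1[0]=0 -> L2[0][3]=50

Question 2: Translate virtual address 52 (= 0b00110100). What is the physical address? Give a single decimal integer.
vaddr = 52 = 0b00110100
Split: l1_idx=0, l2_idx=3, offset=4
L1[0] = 0
L2[0][3] = 50
paddr = 50 * 16 + 4 = 804

Answer: 804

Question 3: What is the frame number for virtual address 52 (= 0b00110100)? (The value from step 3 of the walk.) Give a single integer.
vaddr = 52: l1_idx=0, l2_idx=3
L1[0] = 0; L2[0][3] = 50

Answer: 50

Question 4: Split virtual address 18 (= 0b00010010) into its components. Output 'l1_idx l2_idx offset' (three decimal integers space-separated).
vaddr = 18 = 0b00010010
  top 2 bits -> l1_idx = 0
  next 2 bits -> l2_idx = 1
  bottom 4 bits -> offset = 2

Answer: 0 1 2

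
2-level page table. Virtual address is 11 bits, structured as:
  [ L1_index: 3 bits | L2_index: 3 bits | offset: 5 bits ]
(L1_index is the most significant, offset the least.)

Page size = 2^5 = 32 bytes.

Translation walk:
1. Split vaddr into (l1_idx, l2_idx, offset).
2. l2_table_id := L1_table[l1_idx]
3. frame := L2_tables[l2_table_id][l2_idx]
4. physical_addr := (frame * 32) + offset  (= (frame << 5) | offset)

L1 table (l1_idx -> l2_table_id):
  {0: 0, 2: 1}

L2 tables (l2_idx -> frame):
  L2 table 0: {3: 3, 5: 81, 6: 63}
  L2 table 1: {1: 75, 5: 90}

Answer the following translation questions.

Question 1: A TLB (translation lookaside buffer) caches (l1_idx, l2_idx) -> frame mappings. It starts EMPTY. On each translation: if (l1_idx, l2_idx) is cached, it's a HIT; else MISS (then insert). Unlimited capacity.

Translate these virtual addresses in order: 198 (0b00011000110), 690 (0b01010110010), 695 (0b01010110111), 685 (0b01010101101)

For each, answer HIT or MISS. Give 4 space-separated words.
Answer: MISS MISS HIT HIT

Derivation:
vaddr=198: (0,6) not in TLB -> MISS, insert
vaddr=690: (2,5) not in TLB -> MISS, insert
vaddr=695: (2,5) in TLB -> HIT
vaddr=685: (2,5) in TLB -> HIT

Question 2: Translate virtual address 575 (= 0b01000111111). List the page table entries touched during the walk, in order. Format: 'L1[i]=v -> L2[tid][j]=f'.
Answer: L1[2]=1 -> L2[1][1]=75

Derivation:
vaddr = 575 = 0b01000111111
Split: l1_idx=2, l2_idx=1, offset=31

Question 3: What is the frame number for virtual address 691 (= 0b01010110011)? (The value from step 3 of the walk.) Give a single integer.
Answer: 90

Derivation:
vaddr = 691: l1_idx=2, l2_idx=5
L1[2] = 1; L2[1][5] = 90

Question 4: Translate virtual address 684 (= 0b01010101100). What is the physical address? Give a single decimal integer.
Answer: 2892

Derivation:
vaddr = 684 = 0b01010101100
Split: l1_idx=2, l2_idx=5, offset=12
L1[2] = 1
L2[1][5] = 90
paddr = 90 * 32 + 12 = 2892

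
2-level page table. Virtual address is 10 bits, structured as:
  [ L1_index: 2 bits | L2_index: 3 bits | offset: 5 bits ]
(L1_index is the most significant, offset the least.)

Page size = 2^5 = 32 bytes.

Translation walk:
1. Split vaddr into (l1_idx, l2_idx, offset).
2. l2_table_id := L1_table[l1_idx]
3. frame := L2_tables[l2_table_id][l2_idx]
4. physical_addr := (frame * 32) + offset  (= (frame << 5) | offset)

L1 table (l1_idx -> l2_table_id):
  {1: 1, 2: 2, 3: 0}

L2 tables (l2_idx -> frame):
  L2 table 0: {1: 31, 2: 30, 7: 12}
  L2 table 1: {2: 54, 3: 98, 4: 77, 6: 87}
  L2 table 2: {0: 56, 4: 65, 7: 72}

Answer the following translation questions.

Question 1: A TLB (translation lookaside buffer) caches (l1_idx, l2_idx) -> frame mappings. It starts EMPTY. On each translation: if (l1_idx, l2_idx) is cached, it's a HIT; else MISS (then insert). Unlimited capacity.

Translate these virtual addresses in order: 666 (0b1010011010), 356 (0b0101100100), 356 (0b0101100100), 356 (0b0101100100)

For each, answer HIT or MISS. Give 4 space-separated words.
Answer: MISS MISS HIT HIT

Derivation:
vaddr=666: (2,4) not in TLB -> MISS, insert
vaddr=356: (1,3) not in TLB -> MISS, insert
vaddr=356: (1,3) in TLB -> HIT
vaddr=356: (1,3) in TLB -> HIT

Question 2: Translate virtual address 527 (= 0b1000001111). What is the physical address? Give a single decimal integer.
vaddr = 527 = 0b1000001111
Split: l1_idx=2, l2_idx=0, offset=15
L1[2] = 2
L2[2][0] = 56
paddr = 56 * 32 + 15 = 1807

Answer: 1807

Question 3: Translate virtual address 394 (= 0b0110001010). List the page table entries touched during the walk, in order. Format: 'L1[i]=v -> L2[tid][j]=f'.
Answer: L1[1]=1 -> L2[1][4]=77

Derivation:
vaddr = 394 = 0b0110001010
Split: l1_idx=1, l2_idx=4, offset=10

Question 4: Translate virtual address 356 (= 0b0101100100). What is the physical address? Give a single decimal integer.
Answer: 3140

Derivation:
vaddr = 356 = 0b0101100100
Split: l1_idx=1, l2_idx=3, offset=4
L1[1] = 1
L2[1][3] = 98
paddr = 98 * 32 + 4 = 3140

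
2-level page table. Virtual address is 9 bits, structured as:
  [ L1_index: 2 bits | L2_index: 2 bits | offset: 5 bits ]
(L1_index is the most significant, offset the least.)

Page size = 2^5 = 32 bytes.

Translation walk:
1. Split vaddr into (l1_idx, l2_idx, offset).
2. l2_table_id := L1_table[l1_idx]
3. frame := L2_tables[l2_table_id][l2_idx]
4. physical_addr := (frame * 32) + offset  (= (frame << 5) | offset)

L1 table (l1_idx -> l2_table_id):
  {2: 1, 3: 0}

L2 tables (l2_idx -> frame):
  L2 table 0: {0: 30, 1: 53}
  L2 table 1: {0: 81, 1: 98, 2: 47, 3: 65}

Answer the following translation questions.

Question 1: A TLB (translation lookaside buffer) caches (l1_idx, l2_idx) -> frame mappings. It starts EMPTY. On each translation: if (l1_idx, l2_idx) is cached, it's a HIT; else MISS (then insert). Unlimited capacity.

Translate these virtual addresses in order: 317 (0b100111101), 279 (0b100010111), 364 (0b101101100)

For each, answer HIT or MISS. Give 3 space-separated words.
vaddr=317: (2,1) not in TLB -> MISS, insert
vaddr=279: (2,0) not in TLB -> MISS, insert
vaddr=364: (2,3) not in TLB -> MISS, insert

Answer: MISS MISS MISS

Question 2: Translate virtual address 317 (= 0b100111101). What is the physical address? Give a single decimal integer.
vaddr = 317 = 0b100111101
Split: l1_idx=2, l2_idx=1, offset=29
L1[2] = 1
L2[1][1] = 98
paddr = 98 * 32 + 29 = 3165

Answer: 3165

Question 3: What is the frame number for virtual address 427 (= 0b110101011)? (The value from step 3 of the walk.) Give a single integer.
vaddr = 427: l1_idx=3, l2_idx=1
L1[3] = 0; L2[0][1] = 53

Answer: 53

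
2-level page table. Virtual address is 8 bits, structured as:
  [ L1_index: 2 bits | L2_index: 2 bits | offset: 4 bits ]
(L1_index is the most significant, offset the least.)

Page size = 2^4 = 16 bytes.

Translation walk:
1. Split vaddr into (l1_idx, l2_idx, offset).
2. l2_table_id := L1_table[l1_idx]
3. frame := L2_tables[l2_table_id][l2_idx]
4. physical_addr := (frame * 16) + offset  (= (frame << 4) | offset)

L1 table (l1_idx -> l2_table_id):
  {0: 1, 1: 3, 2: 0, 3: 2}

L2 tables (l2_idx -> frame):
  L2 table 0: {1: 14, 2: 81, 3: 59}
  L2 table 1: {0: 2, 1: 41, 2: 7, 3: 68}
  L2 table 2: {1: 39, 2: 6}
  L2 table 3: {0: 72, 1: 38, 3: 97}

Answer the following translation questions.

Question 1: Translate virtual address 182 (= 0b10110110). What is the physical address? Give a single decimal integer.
Answer: 950

Derivation:
vaddr = 182 = 0b10110110
Split: l1_idx=2, l2_idx=3, offset=6
L1[2] = 0
L2[0][3] = 59
paddr = 59 * 16 + 6 = 950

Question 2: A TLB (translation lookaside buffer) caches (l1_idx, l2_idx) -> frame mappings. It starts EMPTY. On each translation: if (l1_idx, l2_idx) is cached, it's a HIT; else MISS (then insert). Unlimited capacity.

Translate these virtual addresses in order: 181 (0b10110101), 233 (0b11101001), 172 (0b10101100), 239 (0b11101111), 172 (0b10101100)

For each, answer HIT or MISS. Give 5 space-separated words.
vaddr=181: (2,3) not in TLB -> MISS, insert
vaddr=233: (3,2) not in TLB -> MISS, insert
vaddr=172: (2,2) not in TLB -> MISS, insert
vaddr=239: (3,2) in TLB -> HIT
vaddr=172: (2,2) in TLB -> HIT

Answer: MISS MISS MISS HIT HIT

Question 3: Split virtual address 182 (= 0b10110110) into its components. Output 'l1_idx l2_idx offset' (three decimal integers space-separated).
Answer: 2 3 6

Derivation:
vaddr = 182 = 0b10110110
  top 2 bits -> l1_idx = 2
  next 2 bits -> l2_idx = 3
  bottom 4 bits -> offset = 6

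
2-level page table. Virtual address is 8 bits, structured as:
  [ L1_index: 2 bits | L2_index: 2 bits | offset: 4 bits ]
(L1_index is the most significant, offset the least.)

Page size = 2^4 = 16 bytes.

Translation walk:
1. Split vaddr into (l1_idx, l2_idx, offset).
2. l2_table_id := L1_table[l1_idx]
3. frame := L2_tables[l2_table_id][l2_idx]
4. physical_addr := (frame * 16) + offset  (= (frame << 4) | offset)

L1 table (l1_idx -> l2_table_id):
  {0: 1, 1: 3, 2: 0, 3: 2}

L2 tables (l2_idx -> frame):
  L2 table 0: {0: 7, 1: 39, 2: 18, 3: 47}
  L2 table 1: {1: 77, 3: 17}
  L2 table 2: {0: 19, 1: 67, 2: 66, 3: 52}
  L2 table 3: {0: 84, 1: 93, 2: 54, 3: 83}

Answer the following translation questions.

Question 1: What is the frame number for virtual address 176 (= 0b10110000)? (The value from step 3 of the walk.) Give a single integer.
vaddr = 176: l1_idx=2, l2_idx=3
L1[2] = 0; L2[0][3] = 47

Answer: 47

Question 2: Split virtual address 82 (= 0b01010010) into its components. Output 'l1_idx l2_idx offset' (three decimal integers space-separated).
Answer: 1 1 2

Derivation:
vaddr = 82 = 0b01010010
  top 2 bits -> l1_idx = 1
  next 2 bits -> l2_idx = 1
  bottom 4 bits -> offset = 2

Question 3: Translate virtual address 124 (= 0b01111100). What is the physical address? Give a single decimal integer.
Answer: 1340

Derivation:
vaddr = 124 = 0b01111100
Split: l1_idx=1, l2_idx=3, offset=12
L1[1] = 3
L2[3][3] = 83
paddr = 83 * 16 + 12 = 1340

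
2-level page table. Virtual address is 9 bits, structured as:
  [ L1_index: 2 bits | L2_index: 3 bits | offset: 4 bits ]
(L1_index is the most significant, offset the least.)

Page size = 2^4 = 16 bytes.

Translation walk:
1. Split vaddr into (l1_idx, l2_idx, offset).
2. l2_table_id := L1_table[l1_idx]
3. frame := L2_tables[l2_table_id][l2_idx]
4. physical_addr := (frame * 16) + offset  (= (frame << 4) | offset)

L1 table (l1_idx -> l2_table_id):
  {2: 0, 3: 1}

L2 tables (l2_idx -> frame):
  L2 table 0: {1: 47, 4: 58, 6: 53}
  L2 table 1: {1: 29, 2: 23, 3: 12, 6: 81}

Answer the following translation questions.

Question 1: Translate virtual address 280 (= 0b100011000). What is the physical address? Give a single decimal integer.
vaddr = 280 = 0b100011000
Split: l1_idx=2, l2_idx=1, offset=8
L1[2] = 0
L2[0][1] = 47
paddr = 47 * 16 + 8 = 760

Answer: 760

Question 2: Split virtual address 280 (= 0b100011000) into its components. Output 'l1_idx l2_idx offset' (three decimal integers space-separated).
Answer: 2 1 8

Derivation:
vaddr = 280 = 0b100011000
  top 2 bits -> l1_idx = 2
  next 3 bits -> l2_idx = 1
  bottom 4 bits -> offset = 8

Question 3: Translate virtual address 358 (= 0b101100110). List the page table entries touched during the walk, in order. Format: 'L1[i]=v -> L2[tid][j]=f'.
Answer: L1[2]=0 -> L2[0][6]=53

Derivation:
vaddr = 358 = 0b101100110
Split: l1_idx=2, l2_idx=6, offset=6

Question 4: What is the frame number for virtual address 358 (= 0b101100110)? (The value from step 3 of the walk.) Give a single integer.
vaddr = 358: l1_idx=2, l2_idx=6
L1[2] = 0; L2[0][6] = 53

Answer: 53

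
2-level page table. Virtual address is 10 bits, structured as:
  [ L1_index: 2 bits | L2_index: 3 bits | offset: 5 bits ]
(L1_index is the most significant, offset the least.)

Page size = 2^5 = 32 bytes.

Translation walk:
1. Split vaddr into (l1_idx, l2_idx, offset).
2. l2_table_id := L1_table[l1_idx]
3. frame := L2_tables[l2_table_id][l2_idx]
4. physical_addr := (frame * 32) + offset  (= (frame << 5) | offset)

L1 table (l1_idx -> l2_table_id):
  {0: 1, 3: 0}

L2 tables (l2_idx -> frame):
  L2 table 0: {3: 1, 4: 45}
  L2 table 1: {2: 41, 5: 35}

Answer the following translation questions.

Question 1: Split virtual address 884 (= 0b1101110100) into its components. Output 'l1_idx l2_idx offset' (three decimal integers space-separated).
vaddr = 884 = 0b1101110100
  top 2 bits -> l1_idx = 3
  next 3 bits -> l2_idx = 3
  bottom 5 bits -> offset = 20

Answer: 3 3 20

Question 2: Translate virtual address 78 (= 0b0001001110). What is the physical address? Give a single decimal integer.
vaddr = 78 = 0b0001001110
Split: l1_idx=0, l2_idx=2, offset=14
L1[0] = 1
L2[1][2] = 41
paddr = 41 * 32 + 14 = 1326

Answer: 1326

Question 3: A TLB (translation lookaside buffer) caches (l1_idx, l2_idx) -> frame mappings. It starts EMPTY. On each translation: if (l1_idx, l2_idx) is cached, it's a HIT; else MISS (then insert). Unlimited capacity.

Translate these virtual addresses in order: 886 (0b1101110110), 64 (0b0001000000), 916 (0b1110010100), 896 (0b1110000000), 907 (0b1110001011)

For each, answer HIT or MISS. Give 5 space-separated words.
Answer: MISS MISS MISS HIT HIT

Derivation:
vaddr=886: (3,3) not in TLB -> MISS, insert
vaddr=64: (0,2) not in TLB -> MISS, insert
vaddr=916: (3,4) not in TLB -> MISS, insert
vaddr=896: (3,4) in TLB -> HIT
vaddr=907: (3,4) in TLB -> HIT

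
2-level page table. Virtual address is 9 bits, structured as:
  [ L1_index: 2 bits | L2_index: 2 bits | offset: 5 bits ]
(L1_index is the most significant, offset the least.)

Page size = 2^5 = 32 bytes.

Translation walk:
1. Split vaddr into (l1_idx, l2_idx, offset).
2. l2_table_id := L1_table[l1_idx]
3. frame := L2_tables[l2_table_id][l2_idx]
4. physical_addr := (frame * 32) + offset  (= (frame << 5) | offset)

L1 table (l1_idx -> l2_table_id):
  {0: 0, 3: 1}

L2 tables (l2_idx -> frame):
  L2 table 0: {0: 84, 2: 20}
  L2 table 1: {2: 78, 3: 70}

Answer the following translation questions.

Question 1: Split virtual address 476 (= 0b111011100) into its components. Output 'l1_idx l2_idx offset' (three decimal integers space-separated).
Answer: 3 2 28

Derivation:
vaddr = 476 = 0b111011100
  top 2 bits -> l1_idx = 3
  next 2 bits -> l2_idx = 2
  bottom 5 bits -> offset = 28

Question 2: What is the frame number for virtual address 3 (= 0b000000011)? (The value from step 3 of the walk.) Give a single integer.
vaddr = 3: l1_idx=0, l2_idx=0
L1[0] = 0; L2[0][0] = 84

Answer: 84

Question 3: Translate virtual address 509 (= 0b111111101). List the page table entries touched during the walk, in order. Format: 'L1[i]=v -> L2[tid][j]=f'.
Answer: L1[3]=1 -> L2[1][3]=70

Derivation:
vaddr = 509 = 0b111111101
Split: l1_idx=3, l2_idx=3, offset=29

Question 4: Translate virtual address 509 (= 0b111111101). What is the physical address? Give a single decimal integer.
Answer: 2269

Derivation:
vaddr = 509 = 0b111111101
Split: l1_idx=3, l2_idx=3, offset=29
L1[3] = 1
L2[1][3] = 70
paddr = 70 * 32 + 29 = 2269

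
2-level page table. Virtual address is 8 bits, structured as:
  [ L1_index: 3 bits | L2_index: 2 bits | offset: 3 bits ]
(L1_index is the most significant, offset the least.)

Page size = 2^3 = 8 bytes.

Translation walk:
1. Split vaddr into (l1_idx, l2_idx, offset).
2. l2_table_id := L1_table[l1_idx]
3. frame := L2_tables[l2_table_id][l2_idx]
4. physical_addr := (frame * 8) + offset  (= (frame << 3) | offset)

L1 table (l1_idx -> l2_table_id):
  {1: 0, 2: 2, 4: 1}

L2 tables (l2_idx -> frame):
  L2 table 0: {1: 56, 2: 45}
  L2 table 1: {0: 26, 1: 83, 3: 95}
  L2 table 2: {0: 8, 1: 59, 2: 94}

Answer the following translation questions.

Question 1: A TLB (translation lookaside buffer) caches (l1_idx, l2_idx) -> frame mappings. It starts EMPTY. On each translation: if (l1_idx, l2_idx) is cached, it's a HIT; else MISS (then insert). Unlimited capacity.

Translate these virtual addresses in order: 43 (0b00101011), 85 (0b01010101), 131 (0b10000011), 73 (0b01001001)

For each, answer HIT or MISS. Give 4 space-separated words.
vaddr=43: (1,1) not in TLB -> MISS, insert
vaddr=85: (2,2) not in TLB -> MISS, insert
vaddr=131: (4,0) not in TLB -> MISS, insert
vaddr=73: (2,1) not in TLB -> MISS, insert

Answer: MISS MISS MISS MISS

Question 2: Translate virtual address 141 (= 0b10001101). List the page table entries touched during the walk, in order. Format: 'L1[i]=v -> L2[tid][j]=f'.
Answer: L1[4]=1 -> L2[1][1]=83

Derivation:
vaddr = 141 = 0b10001101
Split: l1_idx=4, l2_idx=1, offset=5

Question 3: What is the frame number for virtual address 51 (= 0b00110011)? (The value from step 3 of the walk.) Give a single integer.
vaddr = 51: l1_idx=1, l2_idx=2
L1[1] = 0; L2[0][2] = 45

Answer: 45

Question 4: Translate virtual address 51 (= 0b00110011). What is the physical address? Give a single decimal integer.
vaddr = 51 = 0b00110011
Split: l1_idx=1, l2_idx=2, offset=3
L1[1] = 0
L2[0][2] = 45
paddr = 45 * 8 + 3 = 363

Answer: 363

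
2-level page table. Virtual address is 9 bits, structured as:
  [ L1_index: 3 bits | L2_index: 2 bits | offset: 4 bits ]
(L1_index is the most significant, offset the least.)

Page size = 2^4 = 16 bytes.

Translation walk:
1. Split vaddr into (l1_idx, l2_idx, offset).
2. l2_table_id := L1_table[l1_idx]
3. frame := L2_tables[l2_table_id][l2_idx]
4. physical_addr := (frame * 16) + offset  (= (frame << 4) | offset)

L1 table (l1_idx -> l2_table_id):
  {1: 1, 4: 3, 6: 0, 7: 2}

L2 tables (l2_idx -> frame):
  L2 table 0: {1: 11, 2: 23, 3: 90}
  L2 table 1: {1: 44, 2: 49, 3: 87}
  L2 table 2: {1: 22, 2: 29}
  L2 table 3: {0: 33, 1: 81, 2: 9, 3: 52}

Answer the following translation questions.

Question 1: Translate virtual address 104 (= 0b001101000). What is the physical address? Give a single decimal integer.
Answer: 792

Derivation:
vaddr = 104 = 0b001101000
Split: l1_idx=1, l2_idx=2, offset=8
L1[1] = 1
L2[1][2] = 49
paddr = 49 * 16 + 8 = 792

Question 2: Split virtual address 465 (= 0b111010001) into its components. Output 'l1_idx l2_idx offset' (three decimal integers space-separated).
vaddr = 465 = 0b111010001
  top 3 bits -> l1_idx = 7
  next 2 bits -> l2_idx = 1
  bottom 4 bits -> offset = 1

Answer: 7 1 1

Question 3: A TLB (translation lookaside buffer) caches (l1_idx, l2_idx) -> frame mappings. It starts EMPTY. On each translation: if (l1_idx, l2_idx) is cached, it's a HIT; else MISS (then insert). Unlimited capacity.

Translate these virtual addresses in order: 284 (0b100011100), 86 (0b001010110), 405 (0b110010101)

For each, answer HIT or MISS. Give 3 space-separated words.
Answer: MISS MISS MISS

Derivation:
vaddr=284: (4,1) not in TLB -> MISS, insert
vaddr=86: (1,1) not in TLB -> MISS, insert
vaddr=405: (6,1) not in TLB -> MISS, insert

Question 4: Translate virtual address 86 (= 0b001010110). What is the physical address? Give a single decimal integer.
vaddr = 86 = 0b001010110
Split: l1_idx=1, l2_idx=1, offset=6
L1[1] = 1
L2[1][1] = 44
paddr = 44 * 16 + 6 = 710

Answer: 710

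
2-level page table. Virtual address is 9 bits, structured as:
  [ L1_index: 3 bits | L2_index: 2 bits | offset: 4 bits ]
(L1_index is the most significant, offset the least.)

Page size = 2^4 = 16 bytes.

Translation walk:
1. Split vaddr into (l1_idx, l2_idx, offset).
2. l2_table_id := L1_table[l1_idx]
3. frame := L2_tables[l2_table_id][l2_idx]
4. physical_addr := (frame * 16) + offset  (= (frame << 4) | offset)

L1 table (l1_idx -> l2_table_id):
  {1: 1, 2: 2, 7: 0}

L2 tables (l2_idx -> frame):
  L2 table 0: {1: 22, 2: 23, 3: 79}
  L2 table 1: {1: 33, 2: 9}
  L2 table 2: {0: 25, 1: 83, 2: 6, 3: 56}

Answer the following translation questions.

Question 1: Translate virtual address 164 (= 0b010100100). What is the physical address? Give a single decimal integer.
vaddr = 164 = 0b010100100
Split: l1_idx=2, l2_idx=2, offset=4
L1[2] = 2
L2[2][2] = 6
paddr = 6 * 16 + 4 = 100

Answer: 100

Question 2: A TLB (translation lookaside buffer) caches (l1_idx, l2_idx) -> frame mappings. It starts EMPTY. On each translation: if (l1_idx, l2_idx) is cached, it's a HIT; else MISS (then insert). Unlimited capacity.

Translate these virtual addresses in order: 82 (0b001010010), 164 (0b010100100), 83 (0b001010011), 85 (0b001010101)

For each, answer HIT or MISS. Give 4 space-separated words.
Answer: MISS MISS HIT HIT

Derivation:
vaddr=82: (1,1) not in TLB -> MISS, insert
vaddr=164: (2,2) not in TLB -> MISS, insert
vaddr=83: (1,1) in TLB -> HIT
vaddr=85: (1,1) in TLB -> HIT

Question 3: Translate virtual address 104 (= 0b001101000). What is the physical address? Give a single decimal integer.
Answer: 152

Derivation:
vaddr = 104 = 0b001101000
Split: l1_idx=1, l2_idx=2, offset=8
L1[1] = 1
L2[1][2] = 9
paddr = 9 * 16 + 8 = 152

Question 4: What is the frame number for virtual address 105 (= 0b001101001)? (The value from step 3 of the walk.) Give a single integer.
vaddr = 105: l1_idx=1, l2_idx=2
L1[1] = 1; L2[1][2] = 9

Answer: 9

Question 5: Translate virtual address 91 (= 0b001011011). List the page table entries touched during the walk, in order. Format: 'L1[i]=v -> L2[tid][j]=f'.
vaddr = 91 = 0b001011011
Split: l1_idx=1, l2_idx=1, offset=11

Answer: L1[1]=1 -> L2[1][1]=33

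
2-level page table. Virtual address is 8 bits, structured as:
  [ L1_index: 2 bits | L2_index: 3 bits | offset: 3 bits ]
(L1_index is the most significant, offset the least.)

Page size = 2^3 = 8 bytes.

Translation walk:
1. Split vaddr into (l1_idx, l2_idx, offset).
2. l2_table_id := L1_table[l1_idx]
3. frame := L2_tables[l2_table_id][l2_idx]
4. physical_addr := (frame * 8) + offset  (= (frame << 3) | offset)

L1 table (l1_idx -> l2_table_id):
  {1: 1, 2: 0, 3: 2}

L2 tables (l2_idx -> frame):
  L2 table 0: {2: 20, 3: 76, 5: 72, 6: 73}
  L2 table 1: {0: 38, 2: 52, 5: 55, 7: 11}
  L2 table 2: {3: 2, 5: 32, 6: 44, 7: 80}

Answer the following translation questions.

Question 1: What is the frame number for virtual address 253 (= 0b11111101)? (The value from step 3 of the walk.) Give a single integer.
Answer: 80

Derivation:
vaddr = 253: l1_idx=3, l2_idx=7
L1[3] = 2; L2[2][7] = 80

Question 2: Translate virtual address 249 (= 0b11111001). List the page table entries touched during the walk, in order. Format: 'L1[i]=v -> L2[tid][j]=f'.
Answer: L1[3]=2 -> L2[2][7]=80

Derivation:
vaddr = 249 = 0b11111001
Split: l1_idx=3, l2_idx=7, offset=1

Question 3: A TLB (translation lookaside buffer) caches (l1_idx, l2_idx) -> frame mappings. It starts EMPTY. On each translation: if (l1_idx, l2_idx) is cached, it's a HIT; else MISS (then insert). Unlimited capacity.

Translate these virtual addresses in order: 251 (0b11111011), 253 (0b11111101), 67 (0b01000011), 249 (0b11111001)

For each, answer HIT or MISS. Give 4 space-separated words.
Answer: MISS HIT MISS HIT

Derivation:
vaddr=251: (3,7) not in TLB -> MISS, insert
vaddr=253: (3,7) in TLB -> HIT
vaddr=67: (1,0) not in TLB -> MISS, insert
vaddr=249: (3,7) in TLB -> HIT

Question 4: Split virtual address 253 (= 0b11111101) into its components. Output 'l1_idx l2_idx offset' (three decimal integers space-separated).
vaddr = 253 = 0b11111101
  top 2 bits -> l1_idx = 3
  next 3 bits -> l2_idx = 7
  bottom 3 bits -> offset = 5

Answer: 3 7 5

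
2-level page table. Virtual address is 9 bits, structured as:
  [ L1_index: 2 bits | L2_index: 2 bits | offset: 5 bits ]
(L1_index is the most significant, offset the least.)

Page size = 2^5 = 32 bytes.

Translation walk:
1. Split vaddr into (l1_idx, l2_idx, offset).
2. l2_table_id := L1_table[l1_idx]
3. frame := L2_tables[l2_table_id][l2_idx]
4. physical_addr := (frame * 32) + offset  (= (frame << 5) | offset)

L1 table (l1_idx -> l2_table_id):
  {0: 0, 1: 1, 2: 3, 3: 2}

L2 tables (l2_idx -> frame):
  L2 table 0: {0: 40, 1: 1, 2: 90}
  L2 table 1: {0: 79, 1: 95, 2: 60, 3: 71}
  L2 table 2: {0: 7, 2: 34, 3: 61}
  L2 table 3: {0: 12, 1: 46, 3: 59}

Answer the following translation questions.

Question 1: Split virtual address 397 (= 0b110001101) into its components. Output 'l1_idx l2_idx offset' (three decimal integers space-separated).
Answer: 3 0 13

Derivation:
vaddr = 397 = 0b110001101
  top 2 bits -> l1_idx = 3
  next 2 bits -> l2_idx = 0
  bottom 5 bits -> offset = 13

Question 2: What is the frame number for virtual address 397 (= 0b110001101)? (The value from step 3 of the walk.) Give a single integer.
Answer: 7

Derivation:
vaddr = 397: l1_idx=3, l2_idx=0
L1[3] = 2; L2[2][0] = 7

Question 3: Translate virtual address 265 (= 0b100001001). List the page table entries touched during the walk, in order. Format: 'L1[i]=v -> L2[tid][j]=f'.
vaddr = 265 = 0b100001001
Split: l1_idx=2, l2_idx=0, offset=9

Answer: L1[2]=3 -> L2[3][0]=12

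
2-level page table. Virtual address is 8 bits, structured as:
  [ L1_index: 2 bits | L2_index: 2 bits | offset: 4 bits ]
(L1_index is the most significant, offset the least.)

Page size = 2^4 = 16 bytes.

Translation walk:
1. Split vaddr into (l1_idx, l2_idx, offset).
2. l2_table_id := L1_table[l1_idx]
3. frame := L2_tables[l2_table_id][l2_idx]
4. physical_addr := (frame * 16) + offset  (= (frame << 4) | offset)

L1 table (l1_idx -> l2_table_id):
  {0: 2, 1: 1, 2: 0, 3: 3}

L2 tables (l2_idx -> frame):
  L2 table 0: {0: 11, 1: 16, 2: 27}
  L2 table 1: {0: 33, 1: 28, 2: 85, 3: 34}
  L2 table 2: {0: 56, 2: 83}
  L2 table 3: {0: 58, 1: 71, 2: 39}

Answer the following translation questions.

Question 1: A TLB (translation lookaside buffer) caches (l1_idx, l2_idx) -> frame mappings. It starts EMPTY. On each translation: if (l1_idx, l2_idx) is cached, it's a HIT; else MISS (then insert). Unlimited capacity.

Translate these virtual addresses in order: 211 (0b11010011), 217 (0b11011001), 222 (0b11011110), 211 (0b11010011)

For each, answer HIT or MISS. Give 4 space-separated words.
vaddr=211: (3,1) not in TLB -> MISS, insert
vaddr=217: (3,1) in TLB -> HIT
vaddr=222: (3,1) in TLB -> HIT
vaddr=211: (3,1) in TLB -> HIT

Answer: MISS HIT HIT HIT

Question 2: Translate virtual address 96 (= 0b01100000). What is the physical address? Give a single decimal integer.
Answer: 1360

Derivation:
vaddr = 96 = 0b01100000
Split: l1_idx=1, l2_idx=2, offset=0
L1[1] = 1
L2[1][2] = 85
paddr = 85 * 16 + 0 = 1360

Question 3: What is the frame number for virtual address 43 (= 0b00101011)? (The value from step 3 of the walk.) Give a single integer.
vaddr = 43: l1_idx=0, l2_idx=2
L1[0] = 2; L2[2][2] = 83

Answer: 83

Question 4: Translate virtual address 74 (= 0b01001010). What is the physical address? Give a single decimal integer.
Answer: 538

Derivation:
vaddr = 74 = 0b01001010
Split: l1_idx=1, l2_idx=0, offset=10
L1[1] = 1
L2[1][0] = 33
paddr = 33 * 16 + 10 = 538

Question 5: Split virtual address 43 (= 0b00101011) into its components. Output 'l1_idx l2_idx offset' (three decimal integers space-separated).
Answer: 0 2 11

Derivation:
vaddr = 43 = 0b00101011
  top 2 bits -> l1_idx = 0
  next 2 bits -> l2_idx = 2
  bottom 4 bits -> offset = 11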